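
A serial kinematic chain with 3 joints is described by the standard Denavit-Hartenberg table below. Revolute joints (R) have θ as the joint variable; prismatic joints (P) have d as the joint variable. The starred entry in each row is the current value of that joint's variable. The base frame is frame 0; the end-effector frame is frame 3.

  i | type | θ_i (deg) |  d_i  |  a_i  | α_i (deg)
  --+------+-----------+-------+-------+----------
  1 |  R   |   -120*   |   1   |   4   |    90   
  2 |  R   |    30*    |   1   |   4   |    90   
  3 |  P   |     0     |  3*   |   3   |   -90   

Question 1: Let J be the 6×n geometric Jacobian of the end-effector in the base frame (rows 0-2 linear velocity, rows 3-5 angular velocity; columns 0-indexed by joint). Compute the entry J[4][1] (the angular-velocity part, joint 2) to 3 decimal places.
axis z_1 = (-0.8660,0.5000,0.0000); lever o_n−o_1 = (-4.6471,-6.0490,0.9019)
cross product → J_v[:, 1] = (0.4510,0.7811,7.5622)
J_ω[:, 1] = z_1
entry J[4][1] = 0.5000

0.500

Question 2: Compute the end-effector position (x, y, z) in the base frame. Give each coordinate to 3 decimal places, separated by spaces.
-6.647 -9.513 1.902

after link 1: o_1 = (-2.0000, -3.4641, 1.0000)
after link 2: o_2 = (-4.5981, -5.9641, 3.0000)
after link 3: o_3 = (-6.6471, -9.5131, 1.9019)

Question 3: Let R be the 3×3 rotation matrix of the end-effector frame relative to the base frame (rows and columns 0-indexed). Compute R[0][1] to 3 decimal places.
End-effector y-axis (col 1 of R) = (0.2500,0.4330,0.8660)
R[0][1] = 0.2500

0.250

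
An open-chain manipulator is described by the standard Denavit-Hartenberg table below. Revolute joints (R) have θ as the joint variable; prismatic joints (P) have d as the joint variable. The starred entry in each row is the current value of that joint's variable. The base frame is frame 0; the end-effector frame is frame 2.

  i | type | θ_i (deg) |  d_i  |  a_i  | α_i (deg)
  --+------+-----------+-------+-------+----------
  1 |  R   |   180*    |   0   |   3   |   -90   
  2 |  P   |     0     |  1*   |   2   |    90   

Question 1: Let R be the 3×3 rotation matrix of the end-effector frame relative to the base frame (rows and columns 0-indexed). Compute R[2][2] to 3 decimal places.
End-effector z-axis (col 2 of R) = (0.0000,0.0000,1.0000)
R[2][2] = 1.0000

1.000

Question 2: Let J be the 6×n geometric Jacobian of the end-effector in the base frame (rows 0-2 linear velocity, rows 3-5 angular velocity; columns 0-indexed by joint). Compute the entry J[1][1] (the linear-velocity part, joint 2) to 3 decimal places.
prismatic axis z_1 = (-0.0000,-1.0000,0.0000)
J_v[:, 1] = z_1; J_ω[:, 1] = (0,0,0)
entry J[1][1] = -1.0000

-1.000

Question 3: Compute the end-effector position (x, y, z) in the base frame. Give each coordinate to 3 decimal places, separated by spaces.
after link 1: o_1 = (-3.0000, 0.0000, 0.0000)
after link 2: o_2 = (-5.0000, -1.0000, 0.0000)

-5.000 -1.000 0.000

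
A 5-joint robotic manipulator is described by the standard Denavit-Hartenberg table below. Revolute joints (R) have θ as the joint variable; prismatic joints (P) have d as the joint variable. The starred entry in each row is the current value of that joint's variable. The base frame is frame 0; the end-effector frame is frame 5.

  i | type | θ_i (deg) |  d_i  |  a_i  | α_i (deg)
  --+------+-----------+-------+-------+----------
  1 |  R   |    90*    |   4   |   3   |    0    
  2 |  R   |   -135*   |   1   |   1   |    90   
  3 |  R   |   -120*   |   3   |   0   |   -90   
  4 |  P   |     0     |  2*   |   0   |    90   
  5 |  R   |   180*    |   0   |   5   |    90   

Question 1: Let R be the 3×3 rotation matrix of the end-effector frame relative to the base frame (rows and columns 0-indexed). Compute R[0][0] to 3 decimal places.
End-effector x-axis (col 0 of R) = (0.3536,-0.3536,0.8660)
R[0][0] = 0.3536

0.354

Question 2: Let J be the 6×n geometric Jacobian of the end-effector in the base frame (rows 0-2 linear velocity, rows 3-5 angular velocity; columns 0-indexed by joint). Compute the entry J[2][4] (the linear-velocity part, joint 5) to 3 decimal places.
2.500

axis z_4 = (-0.7071,-0.7071,0.0000); lever o_n−o_4 = (1.7678,-1.7678,4.3301)
cross product → J_v[:, 4] = (-3.0619,3.0619,2.5000)
J_ω[:, 4] = z_4
entry J[2][4] = 2.5000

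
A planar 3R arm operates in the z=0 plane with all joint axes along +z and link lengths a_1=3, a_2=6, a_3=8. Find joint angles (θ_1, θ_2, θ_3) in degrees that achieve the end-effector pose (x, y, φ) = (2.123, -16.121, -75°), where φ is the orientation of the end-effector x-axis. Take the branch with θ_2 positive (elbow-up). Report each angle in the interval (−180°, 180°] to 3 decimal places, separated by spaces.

wrist centre = target − a_3·(cos φ, sin φ) = (0.0524, -8.3936)
cos θ_2 = (70.4552−3²−6²)/(2·3·6) = 0.7071; θ_2 = 45.0015° (elbow-up)
β = atan2(-8.3936,0.0524) = -89.6420°; ψ = atan2(4.2428,7.2425) = 30.3623°
θ_1 = β − ψ = -120.0042°
θ_3 = φ − θ_1 − θ_2 = 0.0027° (wrapped to (-180°,180°])

-120.004 45.002 0.003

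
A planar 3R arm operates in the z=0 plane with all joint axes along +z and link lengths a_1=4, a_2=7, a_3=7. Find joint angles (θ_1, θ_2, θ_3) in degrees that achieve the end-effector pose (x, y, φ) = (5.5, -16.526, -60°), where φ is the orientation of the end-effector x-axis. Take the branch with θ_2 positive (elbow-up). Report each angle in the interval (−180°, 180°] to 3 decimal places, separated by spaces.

-98.367 30.012 8.355

wrist centre = target − a_3·(cos φ, sin φ) = (2.0000, -10.4638)
cos θ_2 = (113.4916−4²−7²)/(2·4·7) = 0.8659; θ_2 = 30.0120° (elbow-up)
β = atan2(-10.4638,2.0000) = -79.1793°; ψ = atan2(3.5013,10.0614) = 19.1873°
θ_1 = β − ψ = -98.3666°
θ_3 = φ − θ_1 − θ_2 = 8.3546° (wrapped to (-180°,180°])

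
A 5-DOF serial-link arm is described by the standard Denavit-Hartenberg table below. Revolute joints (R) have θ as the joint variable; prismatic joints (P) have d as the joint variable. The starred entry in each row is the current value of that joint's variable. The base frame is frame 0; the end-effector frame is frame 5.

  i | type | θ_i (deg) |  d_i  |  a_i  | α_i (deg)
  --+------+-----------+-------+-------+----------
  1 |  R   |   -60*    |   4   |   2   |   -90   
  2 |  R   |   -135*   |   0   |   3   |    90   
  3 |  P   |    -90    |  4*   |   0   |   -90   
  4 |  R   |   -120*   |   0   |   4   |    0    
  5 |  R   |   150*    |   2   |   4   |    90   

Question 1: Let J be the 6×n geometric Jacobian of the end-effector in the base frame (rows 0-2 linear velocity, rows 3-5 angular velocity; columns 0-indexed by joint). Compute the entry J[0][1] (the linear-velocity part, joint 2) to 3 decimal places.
-0.164

axis z_1 = (0.8660,0.5000,0.0000); lever o_n−o_1 = (-4.9676,5.6759,-0.3282)
cross product → J_v[:, 1] = (-0.1641,0.2842,7.3992)
J_ω[:, 1] = z_1
entry J[0][1] = -0.1641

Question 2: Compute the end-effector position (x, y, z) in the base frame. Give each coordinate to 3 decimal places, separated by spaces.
after link 1: o_1 = (1.0000, -1.7321, 4.0000)
after link 2: o_2 = (-0.0607, 0.1051, 6.1213)
after link 3: o_3 = (-1.4749, 2.5546, 3.2929)
after link 4: o_4 = (-0.9676, 5.6759, 0.8434)
after link 5: o_5 = (-3.9676, 3.9438, 3.6718)

-3.968 3.944 3.672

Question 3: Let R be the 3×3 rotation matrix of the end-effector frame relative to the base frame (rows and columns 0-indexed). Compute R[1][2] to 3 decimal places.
End-effector z-axis (col 2 of R) = (-0.7392,0.2803,-0.6124)
R[1][2] = 0.2803

0.280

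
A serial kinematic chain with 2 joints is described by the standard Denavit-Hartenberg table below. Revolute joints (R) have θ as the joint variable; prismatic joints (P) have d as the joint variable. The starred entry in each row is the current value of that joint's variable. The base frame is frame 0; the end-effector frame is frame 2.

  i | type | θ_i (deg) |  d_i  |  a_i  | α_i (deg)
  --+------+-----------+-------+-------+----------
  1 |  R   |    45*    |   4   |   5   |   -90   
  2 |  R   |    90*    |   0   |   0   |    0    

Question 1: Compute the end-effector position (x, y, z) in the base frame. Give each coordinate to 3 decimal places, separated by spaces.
3.536 3.536 4.000

after link 1: o_1 = (3.5355, 3.5355, 4.0000)
after link 2: o_2 = (3.5355, 3.5355, 4.0000)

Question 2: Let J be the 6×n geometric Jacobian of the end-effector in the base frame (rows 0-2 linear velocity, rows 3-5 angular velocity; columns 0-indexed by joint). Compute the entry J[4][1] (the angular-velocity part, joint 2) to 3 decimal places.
0.707

axis z_1 = (-0.7071,0.7071,0.0000); lever o_n−o_1 = (0.0000,0.0000,0.0000)
cross product → J_v[:, 1] = (0.0000,0.0000,-0.0000)
J_ω[:, 1] = z_1
entry J[4][1] = 0.7071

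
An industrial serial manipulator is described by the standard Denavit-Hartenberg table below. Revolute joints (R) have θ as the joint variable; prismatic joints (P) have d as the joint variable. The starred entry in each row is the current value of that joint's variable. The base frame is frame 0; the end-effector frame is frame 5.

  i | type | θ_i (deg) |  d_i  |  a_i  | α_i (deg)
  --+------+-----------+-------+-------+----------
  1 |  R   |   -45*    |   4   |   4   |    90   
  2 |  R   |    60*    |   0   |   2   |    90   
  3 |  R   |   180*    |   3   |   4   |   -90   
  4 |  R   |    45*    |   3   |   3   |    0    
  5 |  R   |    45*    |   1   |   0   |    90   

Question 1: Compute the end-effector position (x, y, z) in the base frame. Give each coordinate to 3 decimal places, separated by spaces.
4.738 0.919 -0.009

after link 1: o_1 = (2.8284, -2.8284, 4.0000)
after link 2: o_2 = (3.5355, -3.5355, 5.7321)
after link 3: o_3 = (3.9584, -3.9584, 0.7679)
after link 4: o_4 = (4.0307, 0.2119, -0.0085)
after link 5: o_5 = (4.7378, 0.9190, -0.0085)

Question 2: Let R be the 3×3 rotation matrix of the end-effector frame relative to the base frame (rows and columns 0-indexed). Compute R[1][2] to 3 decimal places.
0.354

End-effector z-axis (col 2 of R) = (-0.3536,0.3536,-0.8660)
R[1][2] = 0.3536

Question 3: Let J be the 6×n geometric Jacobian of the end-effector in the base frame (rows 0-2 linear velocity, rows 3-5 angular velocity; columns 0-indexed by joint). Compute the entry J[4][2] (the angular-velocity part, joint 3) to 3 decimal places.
axis z_2 = (0.6124,-0.6124,-0.5000); lever o_n−o_2 = (1.2023,4.4546,-5.7406)
cross product → J_v[:, 2] = (5.7426,2.9142,3.4641)
J_ω[:, 2] = z_2
entry J[4][2] = -0.6124

-0.612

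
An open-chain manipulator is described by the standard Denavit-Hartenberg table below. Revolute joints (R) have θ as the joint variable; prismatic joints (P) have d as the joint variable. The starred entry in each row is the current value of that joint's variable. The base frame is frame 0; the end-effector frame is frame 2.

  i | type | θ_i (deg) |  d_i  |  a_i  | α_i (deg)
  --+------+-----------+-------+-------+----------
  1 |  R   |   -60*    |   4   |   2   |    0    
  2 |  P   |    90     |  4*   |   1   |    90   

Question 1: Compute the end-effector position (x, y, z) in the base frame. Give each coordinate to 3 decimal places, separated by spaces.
1.866 -1.232 8.000

after link 1: o_1 = (1.0000, -1.7321, 4.0000)
after link 2: o_2 = (1.8660, -1.2321, 8.0000)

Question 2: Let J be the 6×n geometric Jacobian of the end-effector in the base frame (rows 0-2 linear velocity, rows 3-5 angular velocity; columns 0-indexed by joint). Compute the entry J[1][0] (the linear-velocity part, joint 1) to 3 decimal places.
axis z_0 = ẑ; lever o_n−o_0 = (1.8660,-1.2321,8.0000)
cross product → J_v[:, 0] = (1.2321,1.8660,-0.0000)
J_ω[:, 0] = z_0
entry J[1][0] = 1.8660

1.866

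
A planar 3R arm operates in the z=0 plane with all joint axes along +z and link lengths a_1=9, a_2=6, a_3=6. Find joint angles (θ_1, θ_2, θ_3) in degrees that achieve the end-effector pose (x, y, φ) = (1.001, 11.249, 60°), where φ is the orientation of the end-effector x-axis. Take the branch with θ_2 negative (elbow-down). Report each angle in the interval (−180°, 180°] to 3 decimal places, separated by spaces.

wrist centre = target − a_3·(cos φ, sin φ) = (-1.9990, 6.0528)
cos θ_2 = (40.6330−9²−6²)/(2·9·6) = -0.7071; θ_2 = -134.9996° (elbow-down)
β = atan2(6.0528,-1.9990) = 108.2762°; ψ = atan2(-4.2427,4.7574) = -41.7268°
θ_1 = β − ψ = 150.0030°
θ_3 = φ − θ_1 − θ_2 = 44.9966° (wrapped to (-180°,180°])

150.003 -135.000 44.997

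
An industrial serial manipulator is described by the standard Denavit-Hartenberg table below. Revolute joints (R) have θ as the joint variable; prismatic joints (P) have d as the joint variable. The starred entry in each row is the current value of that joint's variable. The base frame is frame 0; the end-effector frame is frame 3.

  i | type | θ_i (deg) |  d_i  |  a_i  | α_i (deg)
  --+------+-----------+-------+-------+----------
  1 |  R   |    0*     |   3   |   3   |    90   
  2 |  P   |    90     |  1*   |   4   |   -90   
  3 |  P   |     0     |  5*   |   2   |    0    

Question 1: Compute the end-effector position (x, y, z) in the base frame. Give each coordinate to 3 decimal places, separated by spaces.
-2.000 -1.000 9.000

after link 1: o_1 = (3.0000, 0.0000, 3.0000)
after link 2: o_2 = (3.0000, -1.0000, 7.0000)
after link 3: o_3 = (-2.0000, -1.0000, 9.0000)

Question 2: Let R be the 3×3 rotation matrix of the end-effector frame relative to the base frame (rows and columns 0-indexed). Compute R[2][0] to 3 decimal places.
1.000

End-effector x-axis (col 0 of R) = (0.0000,0.0000,1.0000)
R[2][0] = 1.0000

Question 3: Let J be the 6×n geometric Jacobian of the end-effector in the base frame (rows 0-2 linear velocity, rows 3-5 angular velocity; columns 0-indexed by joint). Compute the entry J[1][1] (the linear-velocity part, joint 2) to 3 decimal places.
-1.000

prismatic axis z_1 = (0.0000,-1.0000,0.0000)
J_v[:, 1] = z_1; J_ω[:, 1] = (0,0,0)
entry J[1][1] = -1.0000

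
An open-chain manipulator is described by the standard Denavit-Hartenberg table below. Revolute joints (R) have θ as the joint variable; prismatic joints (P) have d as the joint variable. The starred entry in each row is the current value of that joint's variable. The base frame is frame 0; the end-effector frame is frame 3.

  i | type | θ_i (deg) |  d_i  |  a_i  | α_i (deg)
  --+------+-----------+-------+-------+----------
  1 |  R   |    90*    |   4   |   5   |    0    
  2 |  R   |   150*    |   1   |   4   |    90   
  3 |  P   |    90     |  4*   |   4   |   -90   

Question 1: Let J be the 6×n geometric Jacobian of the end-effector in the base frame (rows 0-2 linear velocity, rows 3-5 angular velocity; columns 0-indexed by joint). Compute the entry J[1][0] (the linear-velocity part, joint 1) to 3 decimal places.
-5.464

axis z_0 = ẑ; lever o_n−o_0 = (-5.4641,3.5359,9.0000)
cross product → J_v[:, 0] = (-3.5359,-5.4641,0.0000)
J_ω[:, 0] = z_0
entry J[1][0] = -5.4641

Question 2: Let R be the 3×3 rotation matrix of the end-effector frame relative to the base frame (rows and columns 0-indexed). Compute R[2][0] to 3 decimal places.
1.000

End-effector x-axis (col 0 of R) = (0.0000,-0.0000,1.0000)
R[2][0] = 1.0000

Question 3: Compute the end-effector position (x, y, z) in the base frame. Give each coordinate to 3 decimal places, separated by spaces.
after link 1: o_1 = (0.0000, 5.0000, 4.0000)
after link 2: o_2 = (-2.0000, 1.5359, 5.0000)
after link 3: o_3 = (-5.4641, 3.5359, 9.0000)

-5.464 3.536 9.000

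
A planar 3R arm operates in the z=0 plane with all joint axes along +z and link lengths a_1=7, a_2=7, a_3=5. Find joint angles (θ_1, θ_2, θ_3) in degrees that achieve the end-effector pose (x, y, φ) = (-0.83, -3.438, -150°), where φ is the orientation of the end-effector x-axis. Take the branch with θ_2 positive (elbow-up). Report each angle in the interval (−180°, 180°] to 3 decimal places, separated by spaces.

wrist centre = target − a_3·(cos φ, sin φ) = (3.5001, -0.9380)
cos θ_2 = (13.1307−7²−7²)/(2·7·7) = -0.8660; θ_2 = 149.9986° (elbow-up)
β = atan2(-0.9380,3.5001) = -15.0022°; ψ = atan2(3.5002,0.9379) = 74.9993°
θ_1 = β − ψ = -90.0015°
θ_3 = φ − θ_1 − θ_2 = 150.0029° (wrapped to (-180°,180°])

-90.001 149.999 150.003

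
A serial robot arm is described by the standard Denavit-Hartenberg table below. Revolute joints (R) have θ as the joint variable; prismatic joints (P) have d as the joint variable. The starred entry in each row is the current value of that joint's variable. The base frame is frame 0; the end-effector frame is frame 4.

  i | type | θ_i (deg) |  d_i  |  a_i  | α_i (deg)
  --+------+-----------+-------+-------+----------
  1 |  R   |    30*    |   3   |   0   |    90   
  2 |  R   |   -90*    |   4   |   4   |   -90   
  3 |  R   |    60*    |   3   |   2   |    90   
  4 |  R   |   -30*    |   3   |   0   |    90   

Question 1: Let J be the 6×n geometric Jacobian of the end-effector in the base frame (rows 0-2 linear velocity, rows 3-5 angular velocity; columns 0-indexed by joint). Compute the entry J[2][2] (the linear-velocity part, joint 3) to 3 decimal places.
axis z_2 = (0.8660,0.5000,0.0000); lever o_n−o_2 = (2.4821,1.7010,-3.5981)
cross product → J_v[:, 2] = (-1.7990,3.1160,0.2321)
J_ω[:, 2] = z_2
entry J[2][2] = 0.2321

0.232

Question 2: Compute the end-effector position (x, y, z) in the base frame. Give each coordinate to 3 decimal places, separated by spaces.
4.482 -1.763 -4.598

after link 1: o_1 = (0.0000, 0.0000, 3.0000)
after link 2: o_2 = (2.0000, -3.4641, -1.0000)
after link 3: o_3 = (3.7321, -0.4641, -2.0000)
after link 4: o_4 = (4.4821, -1.7631, -4.5981)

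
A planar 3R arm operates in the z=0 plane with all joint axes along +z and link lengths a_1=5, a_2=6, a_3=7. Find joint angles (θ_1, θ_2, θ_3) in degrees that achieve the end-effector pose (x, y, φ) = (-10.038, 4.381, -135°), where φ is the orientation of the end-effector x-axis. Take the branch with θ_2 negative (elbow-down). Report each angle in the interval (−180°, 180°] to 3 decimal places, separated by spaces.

wrist centre = target − a_3·(cos φ, sin φ) = (-5.0883, 9.3307)
cos θ_2 = (112.9532−5²−6²)/(2·5·6) = 0.8659; θ_2 = -30.0160° (elbow-down)
β = atan2(9.3307,-5.0883) = 118.6046°; ψ = atan2(-3.0014,10.1953) = -16.4042°
θ_1 = β − ψ = 135.0087°
θ_3 = φ − θ_1 − θ_2 = 120.0073° (wrapped to (-180°,180°])

135.009 -30.016 120.007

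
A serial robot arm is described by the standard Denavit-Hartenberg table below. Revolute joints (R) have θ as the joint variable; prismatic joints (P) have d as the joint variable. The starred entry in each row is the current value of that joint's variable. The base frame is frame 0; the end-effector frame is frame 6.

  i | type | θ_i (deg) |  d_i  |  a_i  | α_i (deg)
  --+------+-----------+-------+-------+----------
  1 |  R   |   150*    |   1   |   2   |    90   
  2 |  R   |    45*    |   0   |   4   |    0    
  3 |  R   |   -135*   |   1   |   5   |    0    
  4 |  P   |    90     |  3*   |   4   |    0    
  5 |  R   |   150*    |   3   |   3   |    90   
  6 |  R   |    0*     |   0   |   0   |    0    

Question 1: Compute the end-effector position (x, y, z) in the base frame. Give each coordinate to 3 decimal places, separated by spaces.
-1.896 9.177 0.328

after link 1: o_1 = (-1.7321, 1.0000, 1.0000)
after link 2: o_2 = (-4.1815, 2.4142, 3.8284)
after link 3: o_3 = (-3.6815, 3.2802, -1.1716)
after link 4: o_4 = (-5.6456, 7.8783, -1.1716)
after link 5: o_5 = (-1.8956, 9.1774, 0.3284)
after link 6: o_6 = (-1.8956, 9.1774, 0.3284)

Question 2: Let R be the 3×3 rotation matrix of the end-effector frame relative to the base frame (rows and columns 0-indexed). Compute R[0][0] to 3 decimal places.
End-effector x-axis (col 0 of R) = (0.7500,-0.4330,0.5000)
R[0][0] = 0.7500

0.750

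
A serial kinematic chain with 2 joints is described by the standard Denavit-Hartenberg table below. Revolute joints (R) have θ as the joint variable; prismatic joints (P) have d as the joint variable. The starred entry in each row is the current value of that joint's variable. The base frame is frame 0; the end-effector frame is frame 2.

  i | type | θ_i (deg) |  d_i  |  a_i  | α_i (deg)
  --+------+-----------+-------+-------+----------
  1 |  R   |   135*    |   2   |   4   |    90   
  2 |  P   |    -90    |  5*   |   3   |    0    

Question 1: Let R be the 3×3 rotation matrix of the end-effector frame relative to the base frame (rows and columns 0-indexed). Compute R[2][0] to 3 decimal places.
End-effector x-axis (col 0 of R) = (0.0000,0.0000,-1.0000)
R[2][0] = -1.0000

-1.000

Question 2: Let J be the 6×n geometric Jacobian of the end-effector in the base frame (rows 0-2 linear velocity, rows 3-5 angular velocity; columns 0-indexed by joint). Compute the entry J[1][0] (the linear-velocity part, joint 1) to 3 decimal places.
0.707

axis z_0 = ẑ; lever o_n−o_0 = (0.7071,6.3640,-1.0000)
cross product → J_v[:, 0] = (-6.3640,0.7071,0.0000)
J_ω[:, 0] = z_0
entry J[1][0] = 0.7071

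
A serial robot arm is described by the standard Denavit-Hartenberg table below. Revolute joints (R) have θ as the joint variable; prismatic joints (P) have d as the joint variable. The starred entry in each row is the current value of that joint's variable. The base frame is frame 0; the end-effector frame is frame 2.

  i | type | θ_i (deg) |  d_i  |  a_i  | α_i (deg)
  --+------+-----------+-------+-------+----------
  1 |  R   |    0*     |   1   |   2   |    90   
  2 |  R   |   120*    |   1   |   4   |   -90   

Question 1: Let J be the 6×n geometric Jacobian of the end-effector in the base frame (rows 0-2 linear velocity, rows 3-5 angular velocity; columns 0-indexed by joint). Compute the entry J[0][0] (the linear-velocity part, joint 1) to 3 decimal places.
axis z_0 = ẑ; lever o_n−o_0 = (0.0000,-1.0000,4.4641)
cross product → J_v[:, 0] = (1.0000,0.0000,-0.0000)
J_ω[:, 0] = z_0
entry J[0][0] = 1.0000

1.000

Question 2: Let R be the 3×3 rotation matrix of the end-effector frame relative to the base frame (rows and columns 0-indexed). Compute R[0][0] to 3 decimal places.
-0.500

End-effector x-axis (col 0 of R) = (-0.5000,0.0000,0.8660)
R[0][0] = -0.5000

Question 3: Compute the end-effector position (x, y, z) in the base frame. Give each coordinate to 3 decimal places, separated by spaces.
0.000 -1.000 4.464

after link 1: o_1 = (2.0000, 0.0000, 1.0000)
after link 2: o_2 = (0.0000, -1.0000, 4.4641)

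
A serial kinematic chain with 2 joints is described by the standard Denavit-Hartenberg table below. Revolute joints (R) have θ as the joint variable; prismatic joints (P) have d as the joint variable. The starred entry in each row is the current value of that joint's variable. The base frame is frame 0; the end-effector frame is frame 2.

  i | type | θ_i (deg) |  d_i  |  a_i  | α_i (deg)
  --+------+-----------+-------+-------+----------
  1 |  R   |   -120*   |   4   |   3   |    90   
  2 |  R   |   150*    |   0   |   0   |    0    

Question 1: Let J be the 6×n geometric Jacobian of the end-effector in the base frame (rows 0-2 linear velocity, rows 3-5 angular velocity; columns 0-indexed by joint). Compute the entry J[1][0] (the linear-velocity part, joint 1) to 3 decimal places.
axis z_0 = ẑ; lever o_n−o_0 = (-1.5000,-2.5981,4.0000)
cross product → J_v[:, 0] = (2.5981,-1.5000,0.0000)
J_ω[:, 0] = z_0
entry J[1][0] = -1.5000

-1.500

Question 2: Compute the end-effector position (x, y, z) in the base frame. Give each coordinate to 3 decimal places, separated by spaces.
after link 1: o_1 = (-1.5000, -2.5981, 4.0000)
after link 2: o_2 = (-1.5000, -2.5981, 4.0000)

-1.500 -2.598 4.000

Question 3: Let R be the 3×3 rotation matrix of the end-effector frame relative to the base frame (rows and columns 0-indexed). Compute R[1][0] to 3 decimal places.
0.750

End-effector x-axis (col 0 of R) = (0.4330,0.7500,0.5000)
R[1][0] = 0.7500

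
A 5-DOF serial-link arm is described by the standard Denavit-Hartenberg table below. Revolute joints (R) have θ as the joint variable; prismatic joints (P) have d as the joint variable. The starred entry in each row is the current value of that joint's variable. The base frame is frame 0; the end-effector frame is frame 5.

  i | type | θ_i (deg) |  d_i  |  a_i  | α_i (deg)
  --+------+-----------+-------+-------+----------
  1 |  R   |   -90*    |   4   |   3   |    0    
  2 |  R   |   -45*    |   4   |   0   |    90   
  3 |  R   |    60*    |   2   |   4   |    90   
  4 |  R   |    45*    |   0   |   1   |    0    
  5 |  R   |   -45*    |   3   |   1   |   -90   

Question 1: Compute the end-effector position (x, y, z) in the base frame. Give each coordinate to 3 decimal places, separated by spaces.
after link 1: o_1 = (0.0000, -3.0000, 4.0000)
after link 2: o_2 = (0.0000, -3.0000, 8.0000)
after link 3: o_3 = (-2.8284, -3.0000, 11.4641)
after link 4: o_4 = (-3.5784, -2.7500, 12.0765)
after link 5: o_5 = (-5.7691, -4.9407, 11.4425)

-5.769 -4.941 11.442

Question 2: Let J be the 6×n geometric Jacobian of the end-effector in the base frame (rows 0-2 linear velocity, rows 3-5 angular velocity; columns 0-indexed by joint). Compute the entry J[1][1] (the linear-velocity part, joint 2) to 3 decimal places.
axis z_1 = (0.0000,0.0000,1.0000); lever o_n−o_1 = (-5.7691,-1.9407,7.4425)
cross product → J_v[:, 1] = (1.9407,-5.7691,0.0000)
J_ω[:, 1] = z_1
entry J[1][1] = -5.7691

-5.769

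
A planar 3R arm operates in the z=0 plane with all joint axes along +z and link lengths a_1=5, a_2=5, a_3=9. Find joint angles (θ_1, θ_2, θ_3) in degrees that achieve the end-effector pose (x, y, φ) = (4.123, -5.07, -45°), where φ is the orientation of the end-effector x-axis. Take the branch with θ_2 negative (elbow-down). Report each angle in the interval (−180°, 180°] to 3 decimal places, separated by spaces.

wrist centre = target − a_3·(cos φ, sin φ) = (-2.2410, 1.2940)
cos θ_2 = (6.6962−5²−5²)/(2·5·5) = -0.8661; θ_2 = -150.0057° (elbow-down)
β = atan2(1.2940,-2.2410) = 149.9973°; ψ = atan2(-2.4996,0.6696) = -75.0029°
θ_1 = β − ψ = 225.0001°
θ_3 = φ − θ_1 − θ_2 = -119.9944° (wrapped to (-180°,180°])

-135.000 -150.006 -119.994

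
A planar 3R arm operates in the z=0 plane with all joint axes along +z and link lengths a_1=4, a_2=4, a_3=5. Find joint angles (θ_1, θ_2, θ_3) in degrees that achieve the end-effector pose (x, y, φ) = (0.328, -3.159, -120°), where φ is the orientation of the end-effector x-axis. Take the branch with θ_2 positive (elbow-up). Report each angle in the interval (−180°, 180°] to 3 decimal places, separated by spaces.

wrist centre = target − a_3·(cos φ, sin φ) = (2.8280, 1.1711)
cos θ_2 = (9.3691−4²−4²)/(2·4·4) = -0.7072; θ_2 = 135.0088° (elbow-up)
β = atan2(1.1711,2.8280) = 22.4953°; ψ = atan2(2.8280,1.1711) = 67.5044°
θ_1 = β − ψ = -45.0090°
θ_3 = φ − θ_1 − θ_2 = 150.0003° (wrapped to (-180°,180°])

-45.009 135.009 150.000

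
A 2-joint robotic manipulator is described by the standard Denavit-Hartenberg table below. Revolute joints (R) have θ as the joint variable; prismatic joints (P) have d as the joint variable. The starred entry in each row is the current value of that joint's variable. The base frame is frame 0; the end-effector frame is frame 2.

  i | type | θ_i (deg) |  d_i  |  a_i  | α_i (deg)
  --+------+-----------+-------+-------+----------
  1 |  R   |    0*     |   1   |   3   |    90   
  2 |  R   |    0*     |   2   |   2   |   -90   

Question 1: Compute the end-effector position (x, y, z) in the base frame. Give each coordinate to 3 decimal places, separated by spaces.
after link 1: o_1 = (3.0000, 0.0000, 1.0000)
after link 2: o_2 = (5.0000, -2.0000, 1.0000)

5.000 -2.000 1.000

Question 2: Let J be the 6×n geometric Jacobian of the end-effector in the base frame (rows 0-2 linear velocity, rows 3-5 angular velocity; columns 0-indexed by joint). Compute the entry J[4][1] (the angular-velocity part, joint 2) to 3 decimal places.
axis z_1 = (0.0000,-1.0000,0.0000); lever o_n−o_1 = (2.0000,-2.0000,0.0000)
cross product → J_v[:, 1] = (-0.0000,0.0000,2.0000)
J_ω[:, 1] = z_1
entry J[4][1] = -1.0000

-1.000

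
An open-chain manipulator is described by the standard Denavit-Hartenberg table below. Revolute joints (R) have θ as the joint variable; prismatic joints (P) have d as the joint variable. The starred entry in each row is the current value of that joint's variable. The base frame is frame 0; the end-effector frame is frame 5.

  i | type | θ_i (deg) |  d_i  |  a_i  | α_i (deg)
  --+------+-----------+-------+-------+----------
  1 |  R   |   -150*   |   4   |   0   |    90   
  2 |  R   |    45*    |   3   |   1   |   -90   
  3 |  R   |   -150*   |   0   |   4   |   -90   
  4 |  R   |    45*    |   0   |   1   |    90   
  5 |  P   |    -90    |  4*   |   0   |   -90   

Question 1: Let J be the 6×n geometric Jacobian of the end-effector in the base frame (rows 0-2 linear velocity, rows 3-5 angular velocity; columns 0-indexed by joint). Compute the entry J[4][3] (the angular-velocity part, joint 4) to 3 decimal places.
0.573

axis z_3 = (-0.7392,0.5732,0.3536); lever o_n−o_3 = (2.2902,3.3635,-0.6651)
cross product → J_v[:, 3] = (-1.5704,0.3181,-3.7990)
J_ω[:, 3] = z_3
entry J[4][3] = 0.5732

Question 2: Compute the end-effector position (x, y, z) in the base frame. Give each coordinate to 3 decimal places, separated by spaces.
after link 1: o_1 = (0.0000, 0.0000, 4.0000)
after link 2: o_2 = (-2.1124, 2.2445, 4.7071)
after link 3: o_3 = (-0.9911, 5.2013, 2.2576)
after link 4: o_4 = (-1.2258, 5.4740, 1.3246)
after link 5: o_5 = (1.2991, 8.5648, 1.5926)

1.299 8.565 1.593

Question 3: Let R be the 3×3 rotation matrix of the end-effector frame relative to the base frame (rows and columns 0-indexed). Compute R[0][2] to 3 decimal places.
-0.235

End-effector z-axis (col 2 of R) = (-0.2348,0.2727,-0.9330)
R[0][2] = -0.2348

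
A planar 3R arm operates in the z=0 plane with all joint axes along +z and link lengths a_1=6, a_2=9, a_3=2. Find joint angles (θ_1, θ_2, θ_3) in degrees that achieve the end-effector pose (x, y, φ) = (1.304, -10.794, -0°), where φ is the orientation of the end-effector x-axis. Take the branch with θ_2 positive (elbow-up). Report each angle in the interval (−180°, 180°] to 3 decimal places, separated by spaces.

wrist centre = target − a_3·(cos φ, sin φ) = (-0.6960, -10.7940)
cos θ_2 = (116.9949−6²−9²)/(2·6·9) = -0.0000; θ_2 = 90.0027° (elbow-up)
β = atan2(-10.7940,-0.6960) = -93.6893°; ψ = atan2(9.0000,5.9996) = 56.3118°
θ_1 = β − ψ = -150.0012°
θ_3 = φ − θ_1 − θ_2 = 59.9984° (wrapped to (-180°,180°])

-150.001 90.003 59.998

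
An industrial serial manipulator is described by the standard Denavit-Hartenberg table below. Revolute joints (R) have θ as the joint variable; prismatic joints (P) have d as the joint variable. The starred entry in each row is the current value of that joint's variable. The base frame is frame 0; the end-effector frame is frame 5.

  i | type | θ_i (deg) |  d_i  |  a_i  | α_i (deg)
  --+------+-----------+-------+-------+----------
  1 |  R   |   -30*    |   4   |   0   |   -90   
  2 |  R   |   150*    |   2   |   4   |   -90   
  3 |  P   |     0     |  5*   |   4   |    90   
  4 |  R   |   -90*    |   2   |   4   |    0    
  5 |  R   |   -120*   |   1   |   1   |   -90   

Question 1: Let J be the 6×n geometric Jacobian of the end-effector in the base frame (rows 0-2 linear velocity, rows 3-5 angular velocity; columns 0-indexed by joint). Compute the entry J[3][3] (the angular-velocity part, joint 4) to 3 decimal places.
0.500

axis z_3 = (0.5000,0.8660,0.0000); lever o_n−o_3 = (3.6651,1.3481,-2.5981)
cross product → J_v[:, 3] = (-2.2500,1.2990,-2.5000)
J_ω[:, 3] = z_3
entry J[3][3] = 0.5000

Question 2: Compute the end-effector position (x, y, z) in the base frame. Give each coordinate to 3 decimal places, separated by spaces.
after link 1: o_1 = (0.0000, 0.0000, 4.0000)
after link 2: o_2 = (-2.0000, 3.4641, 2.0000)
after link 3: o_3 = (-7.1651, 6.4462, 4.3301)
after link 4: o_4 = (-4.4330, 7.1782, 0.8660)
after link 5: o_5 = (-3.5000, 7.7942, 1.7321)

-3.500 7.794 1.732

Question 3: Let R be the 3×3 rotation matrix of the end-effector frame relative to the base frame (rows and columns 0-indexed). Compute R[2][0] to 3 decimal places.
0.866

End-effector x-axis (col 0 of R) = (0.4330,-0.2500,0.8660)
R[2][0] = 0.8660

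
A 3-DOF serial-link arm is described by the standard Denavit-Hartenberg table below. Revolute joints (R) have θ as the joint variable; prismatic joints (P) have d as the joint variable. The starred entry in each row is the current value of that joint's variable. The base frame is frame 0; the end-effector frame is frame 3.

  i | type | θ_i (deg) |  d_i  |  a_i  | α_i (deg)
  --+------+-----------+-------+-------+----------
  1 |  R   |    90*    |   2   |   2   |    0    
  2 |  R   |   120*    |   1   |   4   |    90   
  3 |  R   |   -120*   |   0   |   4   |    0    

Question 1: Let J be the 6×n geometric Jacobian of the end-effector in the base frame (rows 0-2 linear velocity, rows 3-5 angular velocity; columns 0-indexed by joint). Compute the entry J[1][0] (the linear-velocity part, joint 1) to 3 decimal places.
axis z_0 = ẑ; lever o_n−o_0 = (-1.7321,1.0000,-0.4641)
cross product → J_v[:, 0] = (-1.0000,-1.7321,0.0000)
J_ω[:, 0] = z_0
entry J[1][0] = -1.7321

-1.732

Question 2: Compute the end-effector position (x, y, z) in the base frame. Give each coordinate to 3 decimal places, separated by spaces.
-1.732 1.000 -0.464

after link 1: o_1 = (0.0000, 2.0000, 2.0000)
after link 2: o_2 = (-3.4641, 0.0000, 3.0000)
after link 3: o_3 = (-1.7321, 1.0000, -0.4641)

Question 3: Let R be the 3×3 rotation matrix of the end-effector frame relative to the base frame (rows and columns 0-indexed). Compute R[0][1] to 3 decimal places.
-0.750

End-effector y-axis (col 1 of R) = (-0.7500,-0.4330,-0.5000)
R[0][1] = -0.7500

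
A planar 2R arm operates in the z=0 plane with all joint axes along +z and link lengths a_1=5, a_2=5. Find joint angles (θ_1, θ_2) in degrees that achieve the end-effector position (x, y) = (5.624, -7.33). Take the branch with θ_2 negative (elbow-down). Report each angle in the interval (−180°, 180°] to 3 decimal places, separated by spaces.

cos θ_2 = (85.3583−5²−5²)/(2·5·5) = 0.7072; θ_2 = -44.9952° (elbow-down)
β = atan2(-7.3300,5.6240) = -52.5025°; ψ = atan2(-3.5352,8.5358) = -22.4976°
θ_1 = β − ψ = -30.0049°

-30.005 -44.995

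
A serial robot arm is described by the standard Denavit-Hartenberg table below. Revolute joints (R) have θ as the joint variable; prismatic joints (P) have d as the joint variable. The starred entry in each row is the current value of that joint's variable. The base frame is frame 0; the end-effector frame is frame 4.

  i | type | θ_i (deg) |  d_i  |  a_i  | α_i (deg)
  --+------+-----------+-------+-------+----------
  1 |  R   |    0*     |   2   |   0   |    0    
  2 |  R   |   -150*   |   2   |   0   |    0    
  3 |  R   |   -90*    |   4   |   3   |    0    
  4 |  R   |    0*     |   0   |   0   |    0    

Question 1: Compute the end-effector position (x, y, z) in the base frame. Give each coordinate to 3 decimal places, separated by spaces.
-1.500 2.598 8.000

after link 1: o_1 = (0.0000, 0.0000, 2.0000)
after link 2: o_2 = (0.0000, 0.0000, 4.0000)
after link 3: o_3 = (-1.5000, 2.5981, 8.0000)
after link 4: o_4 = (-1.5000, 2.5981, 8.0000)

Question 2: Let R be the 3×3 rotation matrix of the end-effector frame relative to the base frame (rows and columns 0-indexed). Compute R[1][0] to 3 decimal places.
0.866

End-effector x-axis (col 0 of R) = (-0.5000,0.8660,0.0000)
R[1][0] = 0.8660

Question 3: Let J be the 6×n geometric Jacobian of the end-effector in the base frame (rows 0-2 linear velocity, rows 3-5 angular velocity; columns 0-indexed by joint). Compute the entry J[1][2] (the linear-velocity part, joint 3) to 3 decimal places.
-1.500

axis z_2 = (0.0000,0.0000,1.0000); lever o_n−o_2 = (-1.5000,2.5981,4.0000)
cross product → J_v[:, 2] = (-2.5981,-1.5000,0.0000)
J_ω[:, 2] = z_2
entry J[1][2] = -1.5000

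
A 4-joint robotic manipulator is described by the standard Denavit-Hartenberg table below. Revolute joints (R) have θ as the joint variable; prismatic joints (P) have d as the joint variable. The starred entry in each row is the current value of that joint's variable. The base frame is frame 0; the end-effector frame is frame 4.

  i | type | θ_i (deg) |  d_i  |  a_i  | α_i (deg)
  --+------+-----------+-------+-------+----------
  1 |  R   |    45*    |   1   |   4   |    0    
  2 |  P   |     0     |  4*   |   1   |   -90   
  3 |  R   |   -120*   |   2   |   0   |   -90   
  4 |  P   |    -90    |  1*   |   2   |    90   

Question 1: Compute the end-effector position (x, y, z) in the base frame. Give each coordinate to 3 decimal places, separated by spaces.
1.319 6.976 5.500

after link 1: o_1 = (2.8284, 2.8284, 1.0000)
after link 2: o_2 = (3.5355, 3.5355, 5.0000)
after link 3: o_3 = (2.1213, 4.9497, 5.0000)
after link 4: o_4 = (1.3195, 6.9763, 5.5000)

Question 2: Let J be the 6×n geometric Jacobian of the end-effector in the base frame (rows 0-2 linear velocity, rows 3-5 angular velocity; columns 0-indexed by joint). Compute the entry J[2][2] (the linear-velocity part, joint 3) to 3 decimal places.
axis z_2 = (-0.7071,0.7071,0.0000); lever o_n−o_2 = (-2.2161,3.4408,0.5000)
cross product → J_v[:, 2] = (0.3536,0.3536,-0.8660)
J_ω[:, 2] = z_2
entry J[2][2] = -0.8660

-0.866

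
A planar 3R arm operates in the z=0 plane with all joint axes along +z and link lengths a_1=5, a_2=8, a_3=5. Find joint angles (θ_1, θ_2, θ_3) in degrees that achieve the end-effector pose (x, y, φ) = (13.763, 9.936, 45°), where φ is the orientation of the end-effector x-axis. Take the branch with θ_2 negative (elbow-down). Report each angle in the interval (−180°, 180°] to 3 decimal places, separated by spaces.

wrist centre = target − a_3·(cos φ, sin φ) = (10.2275, 6.4005)
cos θ_2 = (145.5670−5²−8²)/(2·5·8) = 0.7071; θ_2 = -45.0015° (elbow-down)
β = atan2(6.4005,10.2275) = 32.0388°; ψ = atan2(-5.6570,10.6567) = -27.9612°
θ_1 = β − ψ = 60.0000°
θ_3 = φ − θ_1 − θ_2 = 30.0016° (wrapped to (-180°,180°])

60.000 -45.002 30.002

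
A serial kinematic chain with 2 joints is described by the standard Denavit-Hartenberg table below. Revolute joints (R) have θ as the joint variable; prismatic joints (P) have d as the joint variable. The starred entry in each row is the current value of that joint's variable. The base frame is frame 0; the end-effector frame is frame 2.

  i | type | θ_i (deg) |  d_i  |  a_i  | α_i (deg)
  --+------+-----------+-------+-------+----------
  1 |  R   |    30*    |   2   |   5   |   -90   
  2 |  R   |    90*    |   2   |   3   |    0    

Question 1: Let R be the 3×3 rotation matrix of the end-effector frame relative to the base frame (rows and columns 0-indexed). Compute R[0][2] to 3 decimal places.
-0.500

End-effector z-axis (col 2 of R) = (-0.5000,0.8660,0.0000)
R[0][2] = -0.5000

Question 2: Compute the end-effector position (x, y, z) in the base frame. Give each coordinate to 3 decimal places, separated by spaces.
3.330 4.232 -1.000

after link 1: o_1 = (4.3301, 2.5000, 2.0000)
after link 2: o_2 = (3.3301, 4.2321, -1.0000)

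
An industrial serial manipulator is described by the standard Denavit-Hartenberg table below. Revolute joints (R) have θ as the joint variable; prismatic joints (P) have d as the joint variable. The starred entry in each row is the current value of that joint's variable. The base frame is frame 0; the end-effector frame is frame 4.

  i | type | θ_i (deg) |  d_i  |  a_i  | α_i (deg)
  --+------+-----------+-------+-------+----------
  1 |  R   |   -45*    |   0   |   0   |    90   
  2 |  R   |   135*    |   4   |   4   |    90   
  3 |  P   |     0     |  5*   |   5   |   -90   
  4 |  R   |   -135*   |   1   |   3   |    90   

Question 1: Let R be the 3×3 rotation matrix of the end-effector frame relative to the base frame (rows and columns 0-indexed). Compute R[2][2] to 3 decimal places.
End-effector z-axis (col 2 of R) = (-0.0000,-0.0000,-1.0000)
R[2][2] = -1.0000

-1.000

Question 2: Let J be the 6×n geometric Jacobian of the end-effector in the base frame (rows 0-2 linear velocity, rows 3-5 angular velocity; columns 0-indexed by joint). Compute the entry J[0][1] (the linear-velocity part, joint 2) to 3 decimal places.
-7.000

axis z_1 = (-0.7071,-0.7071,0.0000); lever o_n−o_1 = (-3.4142,-3.6569,9.8995)
cross product → J_v[:, 1] = (-7.0000,7.0000,0.1716)
J_ω[:, 1] = z_1
entry J[0][1] = -7.0000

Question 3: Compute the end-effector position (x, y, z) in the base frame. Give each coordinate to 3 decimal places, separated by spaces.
after link 1: o_1 = (0.0000, 0.0000, 0.0000)
after link 2: o_2 = (-4.8284, -0.8284, 2.8284)
after link 3: o_3 = (-4.8284, -0.8284, 9.8995)
after link 4: o_4 = (-3.4142, -3.6569, 9.8995)

-3.414 -3.657 9.899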